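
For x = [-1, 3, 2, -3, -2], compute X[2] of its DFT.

X[2] = Σ(n=0 to 4) x[n] · ω_5^(2n) where ω_5 = e^(-2πi/5)
= (-1)·ω_5^0 + (3)·ω_5^2 + (2)·ω_5^4 + (-3)·ω_5^6 + (-2)·ω_5^8

X[2] = -2.1180+1.8164i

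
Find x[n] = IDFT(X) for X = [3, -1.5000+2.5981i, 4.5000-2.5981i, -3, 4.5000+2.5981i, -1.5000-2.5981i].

x[n] = (1/6) Σ(k=0 to 5) X[k] · e^(2πikn/6)

Computing each x[n]:
x[0] = 1
x[1] = 0
x[2] = -2
x[3] = 3
x[4] = 1
x[5] = 0

x = [1, 0, -2, 3, 1, 0]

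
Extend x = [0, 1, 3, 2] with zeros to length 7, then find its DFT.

Original 4-point DFT: [6, -3+1i, 0, -3-1i]
Zero-padded 7-point DFT provides frequency interpolation.

DFT_7([x, 0, ...]) = [6, -1.8460-4.5744i, -1.6784+1.8904i, 0.5245-0.0382i, 0.5245+0.0382i, -1.6784-1.8904i, -1.8460+4.5744i]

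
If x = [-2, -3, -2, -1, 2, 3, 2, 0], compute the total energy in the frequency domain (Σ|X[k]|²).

Parseval: Σ|x[n]|² = (1/N)Σ|X[k]|², so Σ|X[k]|² = N·Σ|x[n]|² = 8·35.0000

Σ|X[k]|² = N·Σ|x[n]|² = 8·35.0000 = 280.0000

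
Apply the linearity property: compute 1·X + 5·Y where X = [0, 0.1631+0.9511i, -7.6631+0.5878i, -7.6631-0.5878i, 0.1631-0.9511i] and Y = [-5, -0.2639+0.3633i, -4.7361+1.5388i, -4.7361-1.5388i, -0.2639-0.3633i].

By linearity: DFT(1x + 5y) = 1·DFT(x) + 5·DFT(y)
= 1·[0, 0.1631+0.9511i, -7.6631+0.5878i, -7.6631-0.5878i, 0.1631-0.9511i] + 5·[-5, -0.2639+0.3633i, -4.7361+1.5388i, -4.7361-1.5388i, -0.2639-0.3633i]

Computing element-wise:
Z[0] = 1·(0) + 5·(-5) = -25
Z[1] = 1·(0.1631+0.9511i) + 5·(-0.2639+0.3633i) = -1.1564+2.7676i
Z[2] = 1·(-7.6631+0.5878i) + 5·(-4.7361+1.5388i) = -31.3436+8.2818i
Z[3] = 1·(-7.6631-0.5878i) + 5·(-4.7361-1.5388i) = -31.3436-8.2818i
Z[4] = 1·(0.1631-0.9511i) + 5·(-0.2639-0.3633i) = -1.1564-2.7676i

DFT(1x + 5y) = 1·X + 5·Y = [-25, -1.1564+2.7676i, -31.3436+8.2818i, -31.3436-8.2818i, -1.1564-2.7676i]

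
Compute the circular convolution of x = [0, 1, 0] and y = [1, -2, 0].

(x ⊛ y)[n] = Σ(m=0 to 2) x[m] · y[(n-m) mod 3]

Computing each output sample:
(x ⊛ y)[0] = 0
(x ⊛ y)[1] = 1
(x ⊛ y)[2] = -2

x ⊛ y = [0, 1, -2]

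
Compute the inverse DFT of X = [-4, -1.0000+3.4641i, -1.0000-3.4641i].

x[n] = (1/3) Σ(k=0 to 2) X[k] · e^(2πikn/3)

Computing each x[n]:
x[0] = -2
x[1] = -3
x[2] = 1

x = [-2, -3, 1]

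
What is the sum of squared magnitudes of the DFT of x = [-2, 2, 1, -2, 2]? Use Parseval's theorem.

Parseval: Σ|x[n]|² = (1/N)Σ|X[k]|², so Σ|X[k]|² = N·Σ|x[n]|² = 5·17.0000

Σ|X[k]|² = N·Σ|x[n]|² = 5·17.0000 = 85.0000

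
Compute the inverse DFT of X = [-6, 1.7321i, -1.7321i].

x[n] = (1/3) Σ(k=0 to 2) X[k] · e^(2πikn/3)

Computing each x[n]:
x[0] = -2
x[1] = -3
x[2] = -1

x = [-2, -3, -1]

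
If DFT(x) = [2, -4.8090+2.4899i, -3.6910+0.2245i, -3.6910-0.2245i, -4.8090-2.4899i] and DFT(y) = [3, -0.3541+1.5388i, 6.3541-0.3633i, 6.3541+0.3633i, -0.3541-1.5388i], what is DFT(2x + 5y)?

By linearity: DFT(2x + 5y) = 2·DFT(x) + 5·DFT(y)
= 2·[2, -4.8090+2.4899i, -3.6910+0.2245i, -3.6910-0.2245i, -4.8090-2.4899i] + 5·[3, -0.3541+1.5388i, 6.3541-0.3633i, 6.3541+0.3633i, -0.3541-1.5388i]

Computing element-wise:
Z[0] = 2·(2) + 5·(3) = 19
Z[1] = 2·(-4.8090+2.4899i) + 5·(-0.3541+1.5388i) = -11.3885+12.6738i
Z[2] = 2·(-3.6910+0.2245i) + 5·(6.3541-0.3633i) = 24.3885-1.3675i
Z[3] = 2·(-3.6910-0.2245i) + 5·(6.3541+0.3633i) = 24.3885+1.3675i
Z[4] = 2·(-4.8090-2.4899i) + 5·(-0.3541-1.5388i) = -11.3885-12.6738i

DFT(2x + 5y) = 2·X + 5·Y = [19, -11.3885+12.6738i, 24.3885-1.3675i, 24.3885+1.3675i, -11.3885-12.6738i]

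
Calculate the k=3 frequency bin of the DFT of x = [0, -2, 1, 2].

X[3] = Σ(n=0 to 3) x[n] · ω_4^(3n) where ω_4 = e^(-2πi/4)
= (0)·ω_4^0 + (-2)·ω_4^3 + (1)·ω_4^6 + (2)·ω_4^9

X[3] = -1-4i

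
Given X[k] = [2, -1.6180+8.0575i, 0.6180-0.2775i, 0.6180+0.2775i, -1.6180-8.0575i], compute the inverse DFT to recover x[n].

x[n] = (1/5) Σ(k=0 to 4) X[k] · e^(2πikn/5)

Computing each x[n]:
x[0] = 0
x[1] = -3
x[2] = -1
x[3] = 3
x[4] = 3

x = [0, -3, -1, 3, 3]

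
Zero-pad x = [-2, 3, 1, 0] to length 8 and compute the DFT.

Original 4-point DFT: [2, -3-3i, -4, -3+3i]
Zero-padded 8-point DFT provides frequency interpolation.

DFT_8([x, 0, ...]) = [2, 0.1213-3.1213i, -3-3i, -4.1213-1.1213i, -4, -4.1213+1.1213i, -3+3i, 0.1213+3.1213i]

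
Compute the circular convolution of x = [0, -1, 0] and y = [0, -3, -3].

(x ⊛ y)[n] = Σ(m=0 to 2) x[m] · y[(n-m) mod 3]

Computing each output sample:
(x ⊛ y)[0] = 3
(x ⊛ y)[1] = 0
(x ⊛ y)[2] = 3

x ⊛ y = [3, 0, 3]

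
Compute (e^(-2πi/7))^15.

Since ω_7^7 = 1, powers reduce modulo 7.
15 mod 7 = 1
So ω_7^15 = ω_7^1 = e^(-2πi·1/7)

ω_7^15 = ω_7^1 = 0.6235-0.7818i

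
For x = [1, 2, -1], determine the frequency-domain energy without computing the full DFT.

Parseval: Σ|x[n]|² = (1/N)Σ|X[k]|², so Σ|X[k]|² = N·Σ|x[n]|² = 3·6.0000

Σ|X[k]|² = N·Σ|x[n]|² = 3·6.0000 = 18.0000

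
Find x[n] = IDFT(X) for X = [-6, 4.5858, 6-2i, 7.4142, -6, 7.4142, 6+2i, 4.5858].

x[n] = (1/8) Σ(k=0 to 7) X[k] · e^(2πikn/8)

Computing each x[n]:
x[0] = 3
x[1] = 0
x[2] = -3
x[3] = 0
x[4] = -3
x[5] = 1
x[6] = -3
x[7] = -1

x = [3, 0, -3, 0, -3, 1, -3, -1]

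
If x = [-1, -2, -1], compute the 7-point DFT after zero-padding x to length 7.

Original 3-point DFT: [-4, 0.5000+0.8660i, 0.5000-0.8660i]
Zero-padded 7-point DFT provides frequency interpolation.

DFT_7([x, 0, ...]) = [-4, -2.0245+2.5386i, 0.3460+1.5160i, 0.1784+0.0859i, 0.1784-0.0859i, 0.3460-1.5160i, -2.0245-2.5386i]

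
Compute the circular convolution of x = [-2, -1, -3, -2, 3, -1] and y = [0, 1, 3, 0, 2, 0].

(x ⊛ y)[n] = Σ(m=0 to 5) x[m] · y[(n-m) mod 6]

Computing each output sample:
(x ⊛ y)[0] = 2
(x ⊛ y)[1] = -9
(x ⊛ y)[2] = -1
(x ⊛ y)[3] = -8
(x ⊛ y)[4] = -15
(x ⊛ y)[5] = -5

x ⊛ y = [2, -9, -1, -8, -15, -5]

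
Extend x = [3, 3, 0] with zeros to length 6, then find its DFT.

Original 3-point DFT: [6, 1.5000-2.5981i, 1.5000+2.5981i]
Zero-padded 6-point DFT provides frequency interpolation.

DFT_6([x, 0, ...]) = [6, 4.5000-2.5981i, 1.5000-2.5981i, 0, 1.5000+2.5981i, 4.5000+2.5981i]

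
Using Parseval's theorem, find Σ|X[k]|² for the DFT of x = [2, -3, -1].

Parseval: Σ|x[n]|² = (1/N)Σ|X[k]|², so Σ|X[k]|² = N·Σ|x[n]|² = 3·14.0000

Σ|X[k]|² = N·Σ|x[n]|² = 3·14.0000 = 42.0000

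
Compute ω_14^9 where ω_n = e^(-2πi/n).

ω_14^9 = e^(-2πi·9/14)
= cos(-2π·9/14) + i·sin(-2π·9/14)
= cos(-18π/14) + i·sin(-18π/14)

ω_14^9 = cos(-18π/14) + i·sin(-18π/14) = -0.6235+0.7818i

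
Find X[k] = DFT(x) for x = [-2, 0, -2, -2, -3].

X[k] = Σ(n=0 to 4) x[n] · ω_5^(nk)
where ω_5 = e^(-2πi/5)

Computing each X[k]:
X[0] = -9
X[1] = 0.3090-2.8532i
X[2] = -0.8090-1.7634i
X[3] = -0.8090+1.7634i
X[4] = 0.3090+2.8532i

X = [-9, 0.3090-2.8532i, -0.8090-1.7634i, -0.8090+1.7634i, 0.3090+2.8532i]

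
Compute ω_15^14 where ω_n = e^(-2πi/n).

ω_15^14 = e^(-2πi·14/15)
= cos(-2π·14/15) + i·sin(-2π·14/15)
= cos(-28π/15) + i·sin(-28π/15)

ω_15^14 = cos(-28π/15) + i·sin(-28π/15) = 0.9135+0.4067i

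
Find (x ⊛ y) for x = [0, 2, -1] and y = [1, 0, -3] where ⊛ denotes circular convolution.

(x ⊛ y)[n] = Σ(m=0 to 2) x[m] · y[(n-m) mod 3]

Computing each output sample:
(x ⊛ y)[0] = -6
(x ⊛ y)[1] = 5
(x ⊛ y)[2] = -1

x ⊛ y = [-6, 5, -1]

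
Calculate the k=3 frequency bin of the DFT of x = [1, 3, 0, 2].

X[3] = Σ(n=0 to 3) x[n] · ω_4^(3n) where ω_4 = e^(-2πi/4)
= (1)·ω_4^0 + (3)·ω_4^3 + (0)·ω_4^6 + (2)·ω_4^9

X[3] = 1+1i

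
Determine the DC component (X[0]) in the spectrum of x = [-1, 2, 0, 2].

X[0] = Σ(n=0 to 3) x[n] · ω_4^0 = Σ x[n]
= (-1) + (2) + (0) + (2)

X[0] = 3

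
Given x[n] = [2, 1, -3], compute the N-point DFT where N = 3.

X[k] = Σ(n=0 to 2) x[n] · ω_3^(nk)
where ω_3 = e^(-2πi/3)

Computing each X[k]:
X[0] = 0
X[1] = 3.0000-3.4641i
X[2] = 3.0000+3.4641i

X = [0, 3.0000-3.4641i, 3.0000+3.4641i]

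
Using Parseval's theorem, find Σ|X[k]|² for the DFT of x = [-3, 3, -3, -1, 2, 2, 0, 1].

Parseval: Σ|x[n]|² = (1/N)Σ|X[k]|², so Σ|X[k]|² = N·Σ|x[n]|² = 8·37.0000

Σ|X[k]|² = N·Σ|x[n]|² = 8·37.0000 = 296.0000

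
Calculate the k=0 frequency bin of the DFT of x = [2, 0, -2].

X[0] = Σ(n=0 to 2) x[n] · ω_3^0 = Σ x[n]
= (2) + (0) + (-2)

X[0] = 0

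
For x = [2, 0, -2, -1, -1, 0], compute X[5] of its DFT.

X[5] = Σ(n=0 to 5) x[n] · ω_6^(5n) where ω_6 = e^(-2πi/6)
= (2)·ω_6^0 + (0)·ω_6^5 + (-2)·ω_6^10 + (-1)·ω_6^15 + (-1)·ω_6^20 + (0)·ω_6^25

X[5] = 4.5000-0.8660i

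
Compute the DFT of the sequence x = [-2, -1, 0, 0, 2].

X[k] = Σ(n=0 to 4) x[n] · ω_5^(nk)
where ω_5 = e^(-2πi/5)

Computing each X[k]:
X[0] = -1
X[1] = -1.6910+2.8532i
X[2] = -2.8090+1.7634i
X[3] = -2.8090-1.7634i
X[4] = -1.6910-2.8532i

X = [-1, -1.6910+2.8532i, -2.8090+1.7634i, -2.8090-1.7634i, -1.6910-2.8532i]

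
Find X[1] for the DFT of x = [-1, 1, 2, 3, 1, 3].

X[1] = Σ(n=0 to 5) x[n] · ω_6^(1n) where ω_6 = e^(-2πi/6)
= (-1)·ω_6^0 + (1)·ω_6^1 + (2)·ω_6^2 + (3)·ω_6^3 + (1)·ω_6^4 + (3)·ω_6^5

X[1] = -3.5000+0.8660i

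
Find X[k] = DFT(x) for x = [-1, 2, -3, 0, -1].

X[k] = Σ(n=0 to 4) x[n] · ω_5^(nk)
where ω_5 = e^(-2πi/5)

Computing each X[k]:
X[0] = -3
X[1] = 1.7361-1.0898i
X[2] = -2.7361-4.6165i
X[3] = -2.7361+4.6165i
X[4] = 1.7361+1.0898i

X = [-3, 1.7361-1.0898i, -2.7361-4.6165i, -2.7361+4.6165i, 1.7361+1.0898i]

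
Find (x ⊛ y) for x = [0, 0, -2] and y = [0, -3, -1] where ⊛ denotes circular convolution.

(x ⊛ y)[n] = Σ(m=0 to 2) x[m] · y[(n-m) mod 3]

Computing each output sample:
(x ⊛ y)[0] = 6
(x ⊛ y)[1] = 2
(x ⊛ y)[2] = 0

x ⊛ y = [6, 2, 0]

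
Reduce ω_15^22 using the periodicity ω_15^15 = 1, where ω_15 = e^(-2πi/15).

Since ω_15^15 = 1, powers reduce modulo 15.
22 mod 15 = 7
So ω_15^22 = ω_15^7 = e^(-2πi·7/15)

ω_15^22 = ω_15^7 = -0.9781-0.2079i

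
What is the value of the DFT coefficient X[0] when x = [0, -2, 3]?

X[0] = Σ(n=0 to 2) x[n] · ω_3^0 = Σ x[n]
= (0) + (-2) + (3)

X[0] = 1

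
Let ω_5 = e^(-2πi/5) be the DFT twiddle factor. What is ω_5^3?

ω_5^3 = e^(-2πi·3/5)
= cos(-2π·3/5) + i·sin(-2π·3/5)
= cos(-6π/5) + i·sin(-6π/5)

ω_5^3 = cos(-6π/5) + i·sin(-6π/5) = -0.8090+0.5878i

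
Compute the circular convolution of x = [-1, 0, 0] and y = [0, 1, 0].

(x ⊛ y)[n] = Σ(m=0 to 2) x[m] · y[(n-m) mod 3]

Computing each output sample:
(x ⊛ y)[0] = 0
(x ⊛ y)[1] = -1
(x ⊛ y)[2] = 0

x ⊛ y = [0, -1, 0]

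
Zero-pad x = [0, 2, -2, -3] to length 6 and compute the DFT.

Original 4-point DFT: [-3, 2-5i, -1, 2+5i]
Zero-padded 6-point DFT provides frequency interpolation.

DFT_6([x, 0, ...]) = [-3, 5, -3.0000-3.4641i, -1, -3.0000+3.4641i, 5]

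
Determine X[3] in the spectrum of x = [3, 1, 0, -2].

X[3] = Σ(n=0 to 3) x[n] · ω_4^(3n) where ω_4 = e^(-2πi/4)
= (3)·ω_4^0 + (1)·ω_4^3 + (0)·ω_4^6 + (-2)·ω_4^9

X[3] = 3+3i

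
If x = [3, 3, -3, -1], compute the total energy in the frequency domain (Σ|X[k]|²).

Parseval: Σ|x[n]|² = (1/N)Σ|X[k]|², so Σ|X[k]|² = N·Σ|x[n]|² = 4·28.0000

Σ|X[k]|² = N·Σ|x[n]|² = 4·28.0000 = 112.0000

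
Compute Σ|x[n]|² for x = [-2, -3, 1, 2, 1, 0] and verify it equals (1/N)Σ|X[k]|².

Time domain:
Σ|x[n]|² = |-2|² + |-3|² + |1|² + |2|² + |1|² + |0|² = 19.0000

Frequency domain:
(1/6)Σ|X[k]|² = (1/6)(|-1|² + |-6.5000+2.5981i|² + |0.5000+2.5981i|² + |1|² + |0.5000-2.5981i|² + |-6.5000-2.5981i|²) = (1/6)·114.0000 = 19.0000

Both sides agree, confirming Parseval's theorem.

Σ|x[n]|² = (1/N)Σ|X[k]|² = 19.0000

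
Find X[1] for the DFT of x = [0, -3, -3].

X[1] = Σ(n=0 to 2) x[n] · ω_3^(1n) where ω_3 = e^(-2πi/3)
= (0)·ω_3^0 + (-3)·ω_3^1 + (-3)·ω_3^2

X[1] = 3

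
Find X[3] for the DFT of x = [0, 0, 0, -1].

X[3] = Σ(n=0 to 3) x[n] · ω_4^(3n) where ω_4 = e^(-2πi/4)
= (0)·ω_4^0 + (0)·ω_4^3 + (0)·ω_4^6 + (-1)·ω_4^9

X[3] = 1i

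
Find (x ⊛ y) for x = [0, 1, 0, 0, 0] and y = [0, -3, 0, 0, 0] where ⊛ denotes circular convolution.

(x ⊛ y)[n] = Σ(m=0 to 4) x[m] · y[(n-m) mod 5]

Computing each output sample:
(x ⊛ y)[0] = 0
(x ⊛ y)[1] = 0
(x ⊛ y)[2] = -3
(x ⊛ y)[3] = 0
(x ⊛ y)[4] = 0

x ⊛ y = [0, 0, -3, 0, 0]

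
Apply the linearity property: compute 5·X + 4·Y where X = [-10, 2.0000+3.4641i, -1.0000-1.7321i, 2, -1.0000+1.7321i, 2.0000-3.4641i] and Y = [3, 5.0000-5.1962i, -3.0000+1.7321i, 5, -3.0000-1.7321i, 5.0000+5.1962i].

By linearity: DFT(5x + 4y) = 5·DFT(x) + 4·DFT(y)
= 5·[-10, 2.0000+3.4641i, -1.0000-1.7321i, 2, -1.0000+1.7321i, 2.0000-3.4641i] + 4·[3, 5.0000-5.1962i, -3.0000+1.7321i, 5, -3.0000-1.7321i, 5.0000+5.1962i]

Computing element-wise:
Z[0] = 5·(-10) + 4·(3) = -38
Z[1] = 5·(2.0000+3.4641i) + 4·(5.0000-5.1962i) = 30.0000-3.4643i
Z[2] = 5·(-1.0000-1.7321i) + 4·(-3.0000+1.7321i) = -17.0000-1.7321i
Z[3] = 5·(2) + 4·(5) = 30
Z[4] = 5·(-1.0000+1.7321i) + 4·(-3.0000-1.7321i) = -17.0000+1.7321i
Z[5] = 5·(2.0000-3.4641i) + 4·(5.0000+5.1962i) = 30.0000+3.4643i

DFT(5x + 4y) = 5·X + 4·Y = [-38, 30.0000-3.4643i, -17.0000-1.7321i, 30, -17.0000+1.7321i, 30.0000+3.4643i]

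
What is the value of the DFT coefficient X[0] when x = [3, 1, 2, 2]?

X[0] = Σ(n=0 to 3) x[n] · ω_4^0 = Σ x[n]
= (3) + (1) + (2) + (2)

X[0] = 8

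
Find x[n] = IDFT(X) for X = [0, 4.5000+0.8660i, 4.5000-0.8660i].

x[n] = (1/3) Σ(k=0 to 2) X[k] · e^(2πikn/3)

Computing each x[n]:
x[0] = 3
x[1] = -2
x[2] = -1

x = [3, -2, -1]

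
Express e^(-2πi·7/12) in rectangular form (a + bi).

ω_12^7 = e^(-2πi·7/12)
= cos(-2π·7/12) + i·sin(-2π·7/12)
= cos(-14π/12) + i·sin(-14π/12)

ω_12^7 = cos(-14π/12) + i·sin(-14π/12) = -0.8660+0.5000i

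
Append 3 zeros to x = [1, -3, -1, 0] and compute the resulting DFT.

Original 4-point DFT: [-3, 2+3i, 3, 2-3i]
Zero-padded 7-point DFT provides frequency interpolation.

DFT_7([x, 0, ...]) = [-3, -0.6479+3.3204i, 2.5685+2.4909i, 3.0794+0.5198i, 3.0794-0.5198i, 2.5685-2.4909i, -0.6479-3.3204i]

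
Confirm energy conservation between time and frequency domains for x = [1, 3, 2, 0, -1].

Time domain:
Σ|x[n]|² = |1|² + |3|² + |2|² + |0|² + |-1|² = 15.0000

Frequency domain:
(1/5)Σ|X[k]|² = (1/5)(|5|² + |-4.9798i|² + |-0.4490i|² + |0.4490i|² + |4.9798i|²) = (1/5)·75.0000 = 15.0000

Both sides agree, confirming Parseval's theorem.

Σ|x[n]|² = (1/N)Σ|X[k]|² = 15.0000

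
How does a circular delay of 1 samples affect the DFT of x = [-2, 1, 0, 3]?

Time shift by 1: X_shifted[k] = ω_4^(1k) · X[k]
Shifted x = [3, -2, 1, 0]

DFT(x[n-1]) = [2, 2+2i, 6, 2-2i]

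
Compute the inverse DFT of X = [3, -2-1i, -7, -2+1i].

x[n] = (1/4) Σ(k=0 to 3) X[k] · e^(2πikn/4)

Computing each x[n]:
x[0] = -2
x[1] = 3
x[2] = 0
x[3] = 2

x = [-2, 3, 0, 2]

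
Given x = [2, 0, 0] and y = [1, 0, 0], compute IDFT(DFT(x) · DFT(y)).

(x ⊛ y)[n] = Σ(m=0 to 2) x[m] · y[(n-m) mod 3]

Computing each output sample:
(x ⊛ y)[0] = 2
(x ⊛ y)[1] = 0
(x ⊛ y)[2] = 0

x ⊛ y = [2, 0, 0]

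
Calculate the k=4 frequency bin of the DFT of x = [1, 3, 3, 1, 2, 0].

X[4] = Σ(n=0 to 5) x[n] · ω_6^(4n) where ω_6 = e^(-2πi/6)
= (1)·ω_6^0 + (3)·ω_6^4 + (3)·ω_6^8 + (1)·ω_6^12 + (2)·ω_6^16 + (0)·ω_6^20

X[4] = -2.0000+1.7321i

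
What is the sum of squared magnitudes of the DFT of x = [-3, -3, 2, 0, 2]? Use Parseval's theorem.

Parseval: Σ|x[n]|² = (1/N)Σ|X[k]|², so Σ|X[k]|² = N·Σ|x[n]|² = 5·26.0000

Σ|X[k]|² = N·Σ|x[n]|² = 5·26.0000 = 130.0000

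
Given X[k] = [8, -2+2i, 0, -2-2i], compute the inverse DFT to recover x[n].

x[n] = (1/4) Σ(k=0 to 3) X[k] · e^(2πikn/4)

Computing each x[n]:
x[0] = 1
x[1] = 1
x[2] = 3
x[3] = 3

x = [1, 1, 3, 3]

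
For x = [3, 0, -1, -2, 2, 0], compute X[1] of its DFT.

X[1] = Σ(n=0 to 5) x[n] · ω_6^(1n) where ω_6 = e^(-2πi/6)
= (3)·ω_6^0 + (0)·ω_6^1 + (-1)·ω_6^2 + (-2)·ω_6^3 + (2)·ω_6^4 + (0)·ω_6^5

X[1] = 4.5000+2.5981i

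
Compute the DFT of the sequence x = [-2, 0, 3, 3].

X[k] = Σ(n=0 to 3) x[n] · ω_4^(nk)
where ω_4 = e^(-2πi/4)

Computing each X[k]:
X[0] = 4
X[1] = -5+3i
X[2] = -2
X[3] = -5-3i

X = [4, -5+3i, -2, -5-3i]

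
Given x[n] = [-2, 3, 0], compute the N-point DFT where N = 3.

X[k] = Σ(n=0 to 2) x[n] · ω_3^(nk)
where ω_3 = e^(-2πi/3)

Computing each X[k]:
X[0] = 1
X[1] = -3.5000-2.5981i
X[2] = -3.5000+2.5981i

X = [1, -3.5000-2.5981i, -3.5000+2.5981i]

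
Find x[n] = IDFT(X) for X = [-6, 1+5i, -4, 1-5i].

x[n] = (1/4) Σ(k=0 to 3) X[k] · e^(2πikn/4)

Computing each x[n]:
x[0] = -2
x[1] = -3
x[2] = -3
x[3] = 2

x = [-2, -3, -3, 2]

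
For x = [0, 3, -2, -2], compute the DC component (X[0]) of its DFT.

X[0] = Σ(n=0 to 3) x[n] · ω_4^0 = Σ x[n]
= (0) + (3) + (-2) + (-2)

X[0] = -1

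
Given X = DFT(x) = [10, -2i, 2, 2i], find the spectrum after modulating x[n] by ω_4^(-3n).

Modulation property: DFT(ω_4^(-3n)·x[n]) = X[(k-3) mod 4], so circularly shift X by 3 positions.

X[k-3] = [-2i, 2, 2i, 10]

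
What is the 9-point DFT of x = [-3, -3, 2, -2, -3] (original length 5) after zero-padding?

Original 5-point DFT: [-9, -4.8541-2.3511i, 1.8541+3.8042i, 1.8541-3.8042i, -4.8541+2.3511i]
Zero-padded 9-point DFT provides frequency interpolation.

DFT_9([x, 0, ...]) = [-9, -1.1318+2.7169i, -6.6985-1.3900i, -3.0000+6.9282i, 1.8302+1.0893i, 1.8302-1.0893i, -3.0000-6.9282i, -6.6985+1.3900i, -1.1318-2.7169i]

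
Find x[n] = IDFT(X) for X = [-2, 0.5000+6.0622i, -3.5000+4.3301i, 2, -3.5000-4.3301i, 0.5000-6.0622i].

x[n] = (1/6) Σ(k=0 to 5) X[k] · e^(2πikn/6)

Computing each x[n]:
x[0] = -1
x[1] = -3
x[2] = 0
x[3] = -2
x[4] = 1
x[5] = 3

x = [-1, -3, 0, -2, 1, 3]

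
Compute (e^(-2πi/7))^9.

Since ω_7^7 = 1, powers reduce modulo 7.
9 mod 7 = 2
So ω_7^9 = ω_7^2 = e^(-2πi·2/7)

ω_7^9 = ω_7^2 = -0.2225-0.9749i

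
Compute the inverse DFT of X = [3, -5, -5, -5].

x[n] = (1/4) Σ(k=0 to 3) X[k] · e^(2πikn/4)

Computing each x[n]:
x[0] = -3
x[1] = 2
x[2] = 2
x[3] = 2

x = [-3, 2, 2, 2]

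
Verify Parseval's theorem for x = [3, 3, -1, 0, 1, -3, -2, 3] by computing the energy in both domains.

Time domain:
Σ|x[n]|² = |3|² + |3|² + |-1|² + |0|² + |1|² + |-3|² + |-2|² + |3|² = 42.0000

Frequency domain:
(1/8)Σ|X[k]|² = (1/8)(|4|² + |8.3640-3.1213i|² + |7+3i|² + |-4.3640-1.1213i|² + |-2|² + |-4.3640+1.1213i|² + |7-3i|² + |8.3640+3.1213i|²) = (1/8)·336.0000 = 42.0000

Both sides agree, confirming Parseval's theorem.

Σ|x[n]|² = (1/N)Σ|X[k]|² = 42.0000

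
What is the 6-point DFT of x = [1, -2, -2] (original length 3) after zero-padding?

Original 3-point DFT: [-3, 3, 3]
Zero-padded 6-point DFT provides frequency interpolation.

DFT_6([x, 0, ...]) = [-3, 1.0000+3.4641i, 3, 1, 3, 1.0000-3.4641i]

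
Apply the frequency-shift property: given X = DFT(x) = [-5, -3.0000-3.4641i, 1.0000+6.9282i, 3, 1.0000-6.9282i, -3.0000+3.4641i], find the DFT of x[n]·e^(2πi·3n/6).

Modulation property: DFT(ω_6^(-3n)·x[n]) = X[(k-3) mod 6], so circularly shift X by 3 positions.

X[k-3] = [3, 1.0000-6.9282i, -3.0000+3.4641i, -5, -3.0000-3.4641i, 1.0000+6.9282i]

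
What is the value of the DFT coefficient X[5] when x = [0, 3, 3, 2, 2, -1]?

X[5] = Σ(n=0 to 5) x[n] · ω_6^(5n) where ω_6 = e^(-2πi/6)
= (0)·ω_6^0 + (3)·ω_6^5 + (3)·ω_6^10 + (2)·ω_6^15 + (2)·ω_6^20 + (-1)·ω_6^25

X[5] = -3.5000+4.3301i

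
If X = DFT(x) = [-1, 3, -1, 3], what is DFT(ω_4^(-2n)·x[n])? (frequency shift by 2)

Modulation property: DFT(ω_4^(-2n)·x[n]) = X[(k-2) mod 4], so circularly shift X by 2 positions.

X[k-2] = [-1, 3, -1, 3]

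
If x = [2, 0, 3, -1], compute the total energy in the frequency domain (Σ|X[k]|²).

Parseval: Σ|x[n]|² = (1/N)Σ|X[k]|², so Σ|X[k]|² = N·Σ|x[n]|² = 4·14.0000

Σ|X[k]|² = N·Σ|x[n]|² = 4·14.0000 = 56.0000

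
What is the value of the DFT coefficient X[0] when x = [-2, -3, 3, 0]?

X[0] = Σ(n=0 to 3) x[n] · ω_4^0 = Σ x[n]
= (-2) + (-3) + (3) + (0)

X[0] = -2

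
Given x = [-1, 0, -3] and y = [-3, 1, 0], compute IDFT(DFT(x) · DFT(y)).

(x ⊛ y)[n] = Σ(m=0 to 2) x[m] · y[(n-m) mod 3]

Computing each output sample:
(x ⊛ y)[0] = 0
(x ⊛ y)[1] = -1
(x ⊛ y)[2] = 9

x ⊛ y = [0, -1, 9]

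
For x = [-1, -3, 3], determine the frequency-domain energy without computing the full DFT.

Parseval: Σ|x[n]|² = (1/N)Σ|X[k]|², so Σ|X[k]|² = N·Σ|x[n]|² = 3·19.0000

Σ|X[k]|² = N·Σ|x[n]|² = 3·19.0000 = 57.0000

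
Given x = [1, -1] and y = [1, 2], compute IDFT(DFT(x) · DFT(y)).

(x ⊛ y)[n] = Σ(m=0 to 1) x[m] · y[(n-m) mod 2]

Computing each output sample:
(x ⊛ y)[0] = -1
(x ⊛ y)[1] = 1

x ⊛ y = [-1, 1]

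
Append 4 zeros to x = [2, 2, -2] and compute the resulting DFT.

Original 3-point DFT: [2, 2.0000-3.4641i, 2.0000+3.4641i]
Zero-padded 7-point DFT provides frequency interpolation.

DFT_7([x, 0, ...]) = [2, 3.6920+0.3862i, 3.3569-2.8176i, -1.0489-2.4314i, -1.0489+2.4314i, 3.3569+2.8176i, 3.6920-0.3862i]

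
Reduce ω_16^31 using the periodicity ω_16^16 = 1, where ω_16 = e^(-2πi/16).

Since ω_16^16 = 1, powers reduce modulo 16.
31 mod 16 = 15
So ω_16^31 = ω_16^15 = e^(-2πi·15/16)

ω_16^31 = ω_16^15 = 0.9239+0.3827i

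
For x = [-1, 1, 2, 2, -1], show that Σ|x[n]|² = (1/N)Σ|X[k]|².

Time domain:
Σ|x[n]|² = |-1|² + |1|² + |2|² + |2|² + |-1|² = 11.0000

Frequency domain:
(1/5)Σ|X[k]|² = (1/5)(|3|² + |-4.2361-1.9021i|² + |0.2361-1.1756i|² + |0.2361+1.1756i|² + |-4.2361+1.9021i|²) = (1/5)·55.0000 = 11.0000

Both sides agree, confirming Parseval's theorem.

Σ|x[n]|² = (1/N)Σ|X[k]|² = 11.0000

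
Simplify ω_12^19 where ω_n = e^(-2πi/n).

Since ω_12^12 = 1, powers reduce modulo 12.
19 mod 12 = 7
So ω_12^19 = ω_12^7 = e^(-2πi·7/12)

ω_12^19 = ω_12^7 = -0.8660+0.5000i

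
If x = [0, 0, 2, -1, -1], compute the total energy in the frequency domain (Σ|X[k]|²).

Parseval: Σ|x[n]|² = (1/N)Σ|X[k]|², so Σ|X[k]|² = N·Σ|x[n]|² = 5·6.0000

Σ|X[k]|² = N·Σ|x[n]|² = 5·6.0000 = 30.0000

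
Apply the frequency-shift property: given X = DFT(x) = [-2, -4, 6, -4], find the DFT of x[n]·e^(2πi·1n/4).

Modulation property: DFT(ω_4^(-1n)·x[n]) = X[(k-1) mod 4], so circularly shift X by 1 positions.

X[k-1] = [-4, -2, -4, 6]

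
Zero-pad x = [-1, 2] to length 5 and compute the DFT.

Original 2-point DFT: [1, -3]
Zero-padded 5-point DFT provides frequency interpolation.

DFT_5([x, 0, ...]) = [1, -0.3820-1.9021i, -2.6180-1.1756i, -2.6180+1.1756i, -0.3820+1.9021i]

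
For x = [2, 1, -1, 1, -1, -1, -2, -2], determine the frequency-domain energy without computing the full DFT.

Parseval: Σ|x[n]|² = (1/N)Σ|X[k]|², so Σ|X[k]|² = N·Σ|x[n]|² = 8·17.0000

Σ|X[k]|² = N·Σ|x[n]|² = 8·17.0000 = 136.0000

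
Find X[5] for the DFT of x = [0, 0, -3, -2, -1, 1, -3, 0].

X[5] = Σ(n=0 to 7) x[n] · ω_8^(5n) where ω_8 = e^(-2πi/8)
= (0)·ω_8^0 + (0)·ω_8^5 + (-3)·ω_8^10 + (-2)·ω_8^15 + (-1)·ω_8^20 + (1)·ω_8^25 + (-3)·ω_8^30 + (0)·ω_8^35

X[5] = 0.2929-2.1213i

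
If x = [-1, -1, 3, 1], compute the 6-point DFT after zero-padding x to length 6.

Original 4-point DFT: [2, -4+2i, 2, -4-2i]
Zero-padded 6-point DFT provides frequency interpolation.

DFT_6([x, 0, ...]) = [2, -4.0000-1.7321i, -1.0000+3.4641i, 2, -1.0000-3.4641i, -4.0000+1.7321i]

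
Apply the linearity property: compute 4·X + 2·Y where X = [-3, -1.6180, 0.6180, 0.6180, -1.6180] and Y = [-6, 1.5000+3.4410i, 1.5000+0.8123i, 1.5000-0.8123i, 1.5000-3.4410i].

By linearity: DFT(4x + 2y) = 4·DFT(x) + 2·DFT(y)
= 4·[-3, -1.6180, 0.6180, 0.6180, -1.6180] + 2·[-6, 1.5000+3.4410i, 1.5000+0.8123i, 1.5000-0.8123i, 1.5000-3.4410i]

Computing element-wise:
Z[0] = 4·(-3) + 2·(-6) = -24
Z[1] = 4·(-1.6180) + 2·(1.5000+3.4410i) = -3.4720+6.8820i
Z[2] = 4·(0.6180) + 2·(1.5000+0.8123i) = 5.4720+1.6246i
Z[3] = 4·(0.6180) + 2·(1.5000-0.8123i) = 5.4720-1.6246i
Z[4] = 4·(-1.6180) + 2·(1.5000-3.4410i) = -3.4720-6.8820i

DFT(4x + 2y) = 4·X + 2·Y = [-24, -3.4720+6.8820i, 5.4720+1.6246i, 5.4720-1.6246i, -3.4720-6.8820i]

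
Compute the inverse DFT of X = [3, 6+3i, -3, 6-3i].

x[n] = (1/4) Σ(k=0 to 3) X[k] · e^(2πikn/4)

Computing each x[n]:
x[0] = 3
x[1] = 0
x[2] = -3
x[3] = 3

x = [3, 0, -3, 3]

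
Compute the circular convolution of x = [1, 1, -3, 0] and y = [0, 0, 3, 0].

(x ⊛ y)[n] = Σ(m=0 to 3) x[m] · y[(n-m) mod 4]

Computing each output sample:
(x ⊛ y)[0] = -9
(x ⊛ y)[1] = 0
(x ⊛ y)[2] = 3
(x ⊛ y)[3] = 3

x ⊛ y = [-9, 0, 3, 3]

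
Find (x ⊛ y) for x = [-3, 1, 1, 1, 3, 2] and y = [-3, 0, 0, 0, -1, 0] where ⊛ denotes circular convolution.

(x ⊛ y)[n] = Σ(m=0 to 5) x[m] · y[(n-m) mod 6]

Computing each output sample:
(x ⊛ y)[0] = 8
(x ⊛ y)[1] = -4
(x ⊛ y)[2] = -6
(x ⊛ y)[3] = -5
(x ⊛ y)[4] = -6
(x ⊛ y)[5] = -7

x ⊛ y = [8, -4, -6, -5, -6, -7]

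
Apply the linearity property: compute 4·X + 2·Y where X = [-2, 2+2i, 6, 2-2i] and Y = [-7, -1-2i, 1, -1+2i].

By linearity: DFT(4x + 2y) = 4·DFT(x) + 2·DFT(y)
= 4·[-2, 2+2i, 6, 2-2i] + 2·[-7, -1-2i, 1, -1+2i]

Computing element-wise:
Z[0] = 4·(-2) + 2·(-7) = -22
Z[1] = 4·(2+2i) + 2·(-1-2i) = 6+4i
Z[2] = 4·(6) + 2·(1) = 26
Z[3] = 4·(2-2i) + 2·(-1+2i) = 6-4i

DFT(4x + 2y) = 4·X + 2·Y = [-22, 6+4i, 26, 6-4i]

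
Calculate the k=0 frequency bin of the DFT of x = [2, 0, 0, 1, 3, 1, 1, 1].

X[0] = Σ(n=0 to 7) x[n] · ω_8^0 = Σ x[n]
= (2) + (0) + (0) + (1) + (3) + (1) + (1) + (1)

X[0] = 9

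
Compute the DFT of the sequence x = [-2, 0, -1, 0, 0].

X[k] = Σ(n=0 to 4) x[n] · ω_5^(nk)
where ω_5 = e^(-2πi/5)

Computing each X[k]:
X[0] = -3
X[1] = -1.1910+0.5878i
X[2] = -2.3090-0.9511i
X[3] = -2.3090+0.9511i
X[4] = -1.1910-0.5878i

X = [-3, -1.1910+0.5878i, -2.3090-0.9511i, -2.3090+0.9511i, -1.1910-0.5878i]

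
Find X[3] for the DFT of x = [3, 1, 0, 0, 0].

X[3] = Σ(n=0 to 4) x[n] · ω_5^(3n) where ω_5 = e^(-2πi/5)
= (3)·ω_5^0 + (1)·ω_5^3 + (0)·ω_5^6 + (0)·ω_5^9 + (0)·ω_5^12

X[3] = 2.1910+0.5878i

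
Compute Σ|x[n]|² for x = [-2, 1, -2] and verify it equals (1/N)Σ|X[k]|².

Time domain:
Σ|x[n]|² = |-2|² + |1|² + |-2|² = 9.0000

Frequency domain:
(1/3)Σ|X[k]|² = (1/3)(|-3|² + |-1.5000-2.5981i|² + |-1.5000+2.5981i|²) = (1/3)·27.0000 = 9.0000

Both sides agree, confirming Parseval's theorem.

Σ|x[n]|² = (1/N)Σ|X[k]|² = 9.0000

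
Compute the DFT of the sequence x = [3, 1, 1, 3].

X[k] = Σ(n=0 to 3) x[n] · ω_4^(nk)
where ω_4 = e^(-2πi/4)

Computing each X[k]:
X[0] = 8
X[1] = 2+2i
X[2] = 0
X[3] = 2-2i

X = [8, 2+2i, 0, 2-2i]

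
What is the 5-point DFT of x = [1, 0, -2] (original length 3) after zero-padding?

Original 3-point DFT: [-1, 2.0000-1.7321i, 2.0000+1.7321i]
Zero-padded 5-point DFT provides frequency interpolation.

DFT_5([x, 0, ...]) = [-1, 2.6180+1.1756i, 0.3820-1.9021i, 0.3820+1.9021i, 2.6180-1.1756i]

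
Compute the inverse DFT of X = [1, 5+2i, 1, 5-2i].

x[n] = (1/4) Σ(k=0 to 3) X[k] · e^(2πikn/4)

Computing each x[n]:
x[0] = 3
x[1] = -1
x[2] = -2
x[3] = 1

x = [3, -1, -2, 1]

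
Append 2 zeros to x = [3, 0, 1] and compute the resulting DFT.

Original 3-point DFT: [4, 2.5000+0.8660i, 2.5000-0.8660i]
Zero-padded 5-point DFT provides frequency interpolation.

DFT_5([x, 0, ...]) = [4, 2.1910-0.5878i, 3.3090+0.9511i, 3.3090-0.9511i, 2.1910+0.5878i]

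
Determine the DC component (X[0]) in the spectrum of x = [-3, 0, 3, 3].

X[0] = Σ(n=0 to 3) x[n] · ω_4^0 = Σ x[n]
= (-3) + (0) + (3) + (3)

X[0] = 3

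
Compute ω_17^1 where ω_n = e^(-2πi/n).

ω_17^1 = e^(-2πi·1/17)
= cos(-2π·1/17) + i·sin(-2π·1/17)
= cos(-2π/17) + i·sin(-2π/17)

ω_17^1 = cos(-2π/17) + i·sin(-2π/17) = 0.9325-0.3612i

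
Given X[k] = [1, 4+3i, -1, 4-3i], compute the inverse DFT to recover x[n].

x[n] = (1/4) Σ(k=0 to 3) X[k] · e^(2πikn/4)

Computing each x[n]:
x[0] = 2
x[1] = -1
x[2] = -2
x[3] = 2

x = [2, -1, -2, 2]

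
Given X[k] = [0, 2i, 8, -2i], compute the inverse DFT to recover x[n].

x[n] = (1/4) Σ(k=0 to 3) X[k] · e^(2πikn/4)

Computing each x[n]:
x[0] = 2
x[1] = -3
x[2] = 2
x[3] = -1

x = [2, -3, 2, -1]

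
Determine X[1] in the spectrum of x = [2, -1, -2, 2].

X[1] = Σ(n=0 to 3) x[n] · ω_4^(1n) where ω_4 = e^(-2πi/4)
= (2)·ω_4^0 + (-1)·ω_4^1 + (-2)·ω_4^2 + (2)·ω_4^3

X[1] = 4+3i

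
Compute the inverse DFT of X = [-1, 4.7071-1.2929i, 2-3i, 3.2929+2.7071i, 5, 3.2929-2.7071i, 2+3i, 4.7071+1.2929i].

x[n] = (1/8) Σ(k=0 to 7) X[k] · e^(2πikn/8)

Computing each x[n]:
x[0] = 3
x[1] = 0
x[2] = 1
x[3] = -2
x[4] = -1
x[5] = 0
x[6] = -1
x[7] = -1

x = [3, 0, 1, -2, -1, 0, -1, -1]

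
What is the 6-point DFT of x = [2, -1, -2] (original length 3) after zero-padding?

Original 3-point DFT: [-1, 3.5000-0.8660i, 3.5000+0.8660i]
Zero-padded 6-point DFT provides frequency interpolation.

DFT_6([x, 0, ...]) = [-1, 2.5000+2.5981i, 3.5000-0.8660i, 1, 3.5000+0.8660i, 2.5000-2.5981i]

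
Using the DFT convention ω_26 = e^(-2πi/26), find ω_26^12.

ω_26^12 = e^(-2πi·12/26)
= cos(-2π·12/26) + i·sin(-2π·12/26)
= cos(-24π/26) + i·sin(-24π/26)

ω_26^12 = cos(-24π/26) + i·sin(-24π/26) = -0.9709-0.2393i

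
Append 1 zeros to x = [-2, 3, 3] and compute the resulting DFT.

Original 3-point DFT: [4, -5, -5]
Zero-padded 4-point DFT provides frequency interpolation.

DFT_4([x, 0, ...]) = [4, -5-3i, -2, -5+3i]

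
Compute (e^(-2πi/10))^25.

Since ω_10^10 = 1, powers reduce modulo 10.
25 mod 10 = 5
So ω_10^25 = ω_10^5 = e^(-2πi·5/10)

ω_10^25 = ω_10^5 = -1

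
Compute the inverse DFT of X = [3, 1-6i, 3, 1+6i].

x[n] = (1/4) Σ(k=0 to 3) X[k] · e^(2πikn/4)

Computing each x[n]:
x[0] = 2
x[1] = 3
x[2] = 1
x[3] = -3

x = [2, 3, 1, -3]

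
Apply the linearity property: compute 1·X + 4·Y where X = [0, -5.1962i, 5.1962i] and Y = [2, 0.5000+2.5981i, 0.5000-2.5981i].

By linearity: DFT(1x + 4y) = 1·DFT(x) + 4·DFT(y)
= 1·[0, -5.1962i, 5.1962i] + 4·[2, 0.5000+2.5981i, 0.5000-2.5981i]

Computing element-wise:
Z[0] = 1·(0) + 4·(2) = 8
Z[1] = 1·(-5.1962i) + 4·(0.5000+2.5981i) = 2.0000+5.1962i
Z[2] = 1·(5.1962i) + 4·(0.5000-2.5981i) = 2.0000-5.1962i

DFT(1x + 4y) = 1·X + 4·Y = [8, 2.0000+5.1962i, 2.0000-5.1962i]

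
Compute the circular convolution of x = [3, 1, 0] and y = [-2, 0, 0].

(x ⊛ y)[n] = Σ(m=0 to 2) x[m] · y[(n-m) mod 3]

Computing each output sample:
(x ⊛ y)[0] = -6
(x ⊛ y)[1] = -2
(x ⊛ y)[2] = 0

x ⊛ y = [-6, -2, 0]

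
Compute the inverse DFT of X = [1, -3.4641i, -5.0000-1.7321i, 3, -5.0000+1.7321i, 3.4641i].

x[n] = (1/6) Σ(k=0 to 5) X[k] · e^(2πikn/6)

Computing each x[n]:
x[0] = -1
x[1] = 2
x[2] = 2
x[3] = -2
x[4] = 1
x[5] = -1

x = [-1, 2, 2, -2, 1, -1]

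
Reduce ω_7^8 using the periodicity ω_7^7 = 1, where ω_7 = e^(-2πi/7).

Since ω_7^7 = 1, powers reduce modulo 7.
8 mod 7 = 1
So ω_7^8 = ω_7^1 = e^(-2πi·1/7)

ω_7^8 = ω_7^1 = 0.6235-0.7818i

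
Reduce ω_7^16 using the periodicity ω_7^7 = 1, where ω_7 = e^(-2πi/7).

Since ω_7^7 = 1, powers reduce modulo 7.
16 mod 7 = 2
So ω_7^16 = ω_7^2 = e^(-2πi·2/7)

ω_7^16 = ω_7^2 = -0.2225-0.9749i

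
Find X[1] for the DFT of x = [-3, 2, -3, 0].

X[1] = Σ(n=0 to 3) x[n] · ω_4^(1n) where ω_4 = e^(-2πi/4)
= (-3)·ω_4^0 + (2)·ω_4^1 + (-3)·ω_4^2 + (0)·ω_4^3

X[1] = -2i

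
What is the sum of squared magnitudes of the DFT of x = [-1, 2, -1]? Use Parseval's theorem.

Parseval: Σ|x[n]|² = (1/N)Σ|X[k]|², so Σ|X[k]|² = N·Σ|x[n]|² = 3·6.0000

Σ|X[k]|² = N·Σ|x[n]|² = 3·6.0000 = 18.0000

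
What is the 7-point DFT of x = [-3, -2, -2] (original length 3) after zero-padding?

Original 3-point DFT: [-7, -1, -1]
Zero-padded 7-point DFT provides frequency interpolation.

DFT_7([x, 0, ...]) = [-7, -3.8019+3.5135i, -0.7530+1.0821i, -2.4450-0.6959i, -2.4450+0.6959i, -0.7530-1.0821i, -3.8019-3.5135i]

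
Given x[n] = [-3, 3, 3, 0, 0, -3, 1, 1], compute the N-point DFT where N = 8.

X[k] = Σ(n=0 to 7) x[n] · ω_8^(nk)
where ω_8 = e^(-2πi/8)

Computing each X[k]:
X[0] = 2
X[1] = 1.9497-5.5355i
X[2] = -7+1i
X[3] = -7.9497-1.5355i
X[4] = 0
X[5] = -7.9497+1.5355i
X[6] = -7-1i
X[7] = 1.9497+5.5355i

X = [2, 1.9497-5.5355i, -7+1i, -7.9497-1.5355i, 0, -7.9497+1.5355i, -7-1i, 1.9497+5.5355i]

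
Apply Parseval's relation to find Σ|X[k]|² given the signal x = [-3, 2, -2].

Parseval: Σ|x[n]|² = (1/N)Σ|X[k]|², so Σ|X[k]|² = N·Σ|x[n]|² = 3·17.0000

Σ|X[k]|² = N·Σ|x[n]|² = 3·17.0000 = 51.0000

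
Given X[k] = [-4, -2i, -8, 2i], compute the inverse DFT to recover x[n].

x[n] = (1/4) Σ(k=0 to 3) X[k] · e^(2πikn/4)

Computing each x[n]:
x[0] = -3
x[1] = 2
x[2] = -3
x[3] = 0

x = [-3, 2, -3, 0]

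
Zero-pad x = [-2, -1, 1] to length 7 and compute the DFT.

Original 3-point DFT: [-2, -2.0000+1.7321i, -2.0000-1.7321i]
Zero-padded 7-point DFT provides frequency interpolation.

DFT_7([x, 0, ...]) = [-2, -2.8460-0.1931i, -2.6784+1.4088i, -0.4755+1.2157i, -0.4755-1.2157i, -2.6784-1.4088i, -2.8460+0.1931i]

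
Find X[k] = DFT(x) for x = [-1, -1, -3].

X[k] = Σ(n=0 to 2) x[n] · ω_3^(nk)
where ω_3 = e^(-2πi/3)

Computing each X[k]:
X[0] = -5
X[1] = 1.0000-1.7321i
X[2] = 1.0000+1.7321i

X = [-5, 1.0000-1.7321i, 1.0000+1.7321i]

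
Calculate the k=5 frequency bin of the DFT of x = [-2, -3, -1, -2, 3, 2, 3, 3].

X[5] = Σ(n=0 to 7) x[n] · ω_8^(5n) where ω_8 = e^(-2πi/8)
= (-2)·ω_8^0 + (-3)·ω_8^5 + (-1)·ω_8^10 + (-2)·ω_8^15 + (3)·ω_8^20 + (2)·ω_8^25 + (3)·ω_8^30 + (3)·ω_8^35

X[5] = -5.0000-3.0711i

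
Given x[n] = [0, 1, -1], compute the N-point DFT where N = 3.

X[k] = Σ(n=0 to 2) x[n] · ω_3^(nk)
where ω_3 = e^(-2πi/3)

Computing each X[k]:
X[0] = 0
X[1] = -1.7321i
X[2] = 1.7321i

X = [0, -1.7321i, 1.7321i]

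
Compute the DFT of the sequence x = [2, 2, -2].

X[k] = Σ(n=0 to 2) x[n] · ω_3^(nk)
where ω_3 = e^(-2πi/3)

Computing each X[k]:
X[0] = 2
X[1] = 2.0000-3.4641i
X[2] = 2.0000+3.4641i

X = [2, 2.0000-3.4641i, 2.0000+3.4641i]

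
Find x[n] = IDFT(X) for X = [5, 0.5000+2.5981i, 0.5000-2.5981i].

x[n] = (1/3) Σ(k=0 to 2) X[k] · e^(2πikn/3)

Computing each x[n]:
x[0] = 2
x[1] = 0
x[2] = 3

x = [2, 0, 3]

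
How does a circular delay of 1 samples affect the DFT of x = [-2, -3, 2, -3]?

Time shift by 1: X_shifted[k] = ω_4^(1k) · X[k]
Shifted x = [-3, -2, -3, 2]

DFT(x[n-1]) = [-6, 4i, -6, -4i]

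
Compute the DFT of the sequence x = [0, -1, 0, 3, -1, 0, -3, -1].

X[k] = Σ(n=0 to 7) x[n] · ω_8^(nk)
where ω_8 = e^(-2πi/8)

Computing each X[k]:
X[0] = -3
X[1] = -2.5355-5.1213i
X[2] = 2+3i
X[3] = 4.5355+0.8787i
X[4] = -5
X[5] = 4.5355-0.8787i
X[6] = 2-3i
X[7] = -2.5355+5.1213i

X = [-3, -2.5355-5.1213i, 2+3i, 4.5355+0.8787i, -5, 4.5355-0.8787i, 2-3i, -2.5355+5.1213i]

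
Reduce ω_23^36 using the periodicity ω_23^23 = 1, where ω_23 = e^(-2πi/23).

Since ω_23^23 = 1, powers reduce modulo 23.
36 mod 23 = 13
So ω_23^36 = ω_23^13 = e^(-2πi·13/23)

ω_23^36 = ω_23^13 = -0.9172+0.3984i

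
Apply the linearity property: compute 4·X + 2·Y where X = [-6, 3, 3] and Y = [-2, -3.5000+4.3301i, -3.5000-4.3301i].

By linearity: DFT(4x + 2y) = 4·DFT(x) + 2·DFT(y)
= 4·[-6, 3, 3] + 2·[-2, -3.5000+4.3301i, -3.5000-4.3301i]

Computing element-wise:
Z[0] = 4·(-6) + 2·(-2) = -28
Z[1] = 4·(3) + 2·(-3.5000+4.3301i) = 5.0000+8.6602i
Z[2] = 4·(3) + 2·(-3.5000-4.3301i) = 5.0000-8.6602i

DFT(4x + 2y) = 4·X + 2·Y = [-28, 5.0000+8.6602i, 5.0000-8.6602i]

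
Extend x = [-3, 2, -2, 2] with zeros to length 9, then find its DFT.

Original 4-point DFT: [-1, -1, -9, -1]
Zero-padded 9-point DFT provides frequency interpolation.

DFT_9([x, 0, ...]) = [-1, -2.8152-1.0480i, -1.7733+0.4465i, -1.0000-3.4641i, -7.4115-3.7017i, -7.4115+3.7017i, -1.0000+3.4641i, -1.7733-0.4465i, -2.8152+1.0480i]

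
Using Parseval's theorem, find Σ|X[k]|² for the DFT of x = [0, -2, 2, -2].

Parseval: Σ|x[n]|² = (1/N)Σ|X[k]|², so Σ|X[k]|² = N·Σ|x[n]|² = 4·12.0000

Σ|X[k]|² = N·Σ|x[n]|² = 4·12.0000 = 48.0000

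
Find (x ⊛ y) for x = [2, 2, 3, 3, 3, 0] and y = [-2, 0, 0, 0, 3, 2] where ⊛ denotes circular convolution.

(x ⊛ y)[n] = Σ(m=0 to 5) x[m] · y[(n-m) mod 6]

Computing each output sample:
(x ⊛ y)[0] = 9
(x ⊛ y)[1] = 11
(x ⊛ y)[2] = 9
(x ⊛ y)[3] = 0
(x ⊛ y)[4] = 0
(x ⊛ y)[5] = 10

x ⊛ y = [9, 11, 9, 0, 0, 10]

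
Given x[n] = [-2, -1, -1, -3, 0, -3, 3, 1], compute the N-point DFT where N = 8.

X[k] = Σ(n=0 to 7) x[n] · ω_8^(nk)
where ω_8 = e^(-2πi/8)

Computing each X[k]:
X[0] = -6
X[1] = 2.2426+5.4142i
X[2] = -4+2i
X[3] = -6.2426-2.5858i
X[4] = 6
X[5] = -6.2426+2.5858i
X[6] = -4-2i
X[7] = 2.2426-5.4142i

X = [-6, 2.2426+5.4142i, -4+2i, -6.2426-2.5858i, 6, -6.2426+2.5858i, -4-2i, 2.2426-5.4142i]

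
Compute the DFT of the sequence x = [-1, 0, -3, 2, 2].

X[k] = Σ(n=0 to 4) x[n] · ω_5^(nk)
where ω_5 = e^(-2πi/5)

Computing each X[k]:
X[0] = 0
X[1] = 0.4271+4.8410i
X[2] = -2.9271-3.5797i
X[3] = -2.9271+3.5797i
X[4] = 0.4271-4.8410i

X = [0, 0.4271+4.8410i, -2.9271-3.5797i, -2.9271+3.5797i, 0.4271-4.8410i]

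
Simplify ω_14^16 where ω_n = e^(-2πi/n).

Since ω_14^14 = 1, powers reduce modulo 14.
16 mod 14 = 2
So ω_14^16 = ω_14^2 = e^(-2πi·2/14)

ω_14^16 = ω_14^2 = 0.6235-0.7818i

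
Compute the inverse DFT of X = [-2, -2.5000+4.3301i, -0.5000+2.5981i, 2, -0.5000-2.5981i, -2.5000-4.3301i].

x[n] = (1/6) Σ(k=0 to 5) X[k] · e^(2πikn/6)

Computing each x[n]:
x[0] = -1
x[1] = -3
x[2] = 0
x[3] = 0
x[4] = 1
x[5] = 1

x = [-1, -3, 0, 0, 1, 1]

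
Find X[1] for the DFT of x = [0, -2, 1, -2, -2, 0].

X[1] = Σ(n=0 to 5) x[n] · ω_6^(1n) where ω_6 = e^(-2πi/6)
= (0)·ω_6^0 + (-2)·ω_6^1 + (1)·ω_6^2 + (-2)·ω_6^3 + (-2)·ω_6^4 + (0)·ω_6^5

X[1] = 1.5000-0.8660i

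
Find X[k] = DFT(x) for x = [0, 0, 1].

X[k] = Σ(n=0 to 2) x[n] · ω_3^(nk)
where ω_3 = e^(-2πi/3)

Computing each X[k]:
X[0] = 1
X[1] = -0.5000+0.8660i
X[2] = -0.5000-0.8660i

X = [1, -0.5000+0.8660i, -0.5000-0.8660i]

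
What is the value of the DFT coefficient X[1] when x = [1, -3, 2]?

X[1] = Σ(n=0 to 2) x[n] · ω_3^(1n) where ω_3 = e^(-2πi/3)
= (1)·ω_3^0 + (-3)·ω_3^1 + (2)·ω_3^2

X[1] = 1.5000+4.3301i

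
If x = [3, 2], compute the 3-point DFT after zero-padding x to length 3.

Original 2-point DFT: [5, 1]
Zero-padded 3-point DFT provides frequency interpolation.

DFT_3([x, 0, ...]) = [5, 2.0000-1.7321i, 2.0000+1.7321i]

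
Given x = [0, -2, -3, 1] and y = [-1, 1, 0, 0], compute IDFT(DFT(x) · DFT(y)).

(x ⊛ y)[n] = Σ(m=0 to 3) x[m] · y[(n-m) mod 4]

Computing each output sample:
(x ⊛ y)[0] = 1
(x ⊛ y)[1] = 2
(x ⊛ y)[2] = 1
(x ⊛ y)[3] = -4

x ⊛ y = [1, 2, 1, -4]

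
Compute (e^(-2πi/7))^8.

Since ω_7^7 = 1, powers reduce modulo 7.
8 mod 7 = 1
So ω_7^8 = ω_7^1 = e^(-2πi·1/7)

ω_7^8 = ω_7^1 = 0.6235-0.7818i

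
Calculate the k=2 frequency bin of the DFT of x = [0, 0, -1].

X[2] = Σ(n=0 to 2) x[n] · ω_3^(2n) where ω_3 = e^(-2πi/3)
= (0)·ω_3^0 + (0)·ω_3^2 + (-1)·ω_3^4

X[2] = 0.5000+0.8660i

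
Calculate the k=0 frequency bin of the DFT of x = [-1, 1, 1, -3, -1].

X[0] = Σ(n=0 to 4) x[n] · ω_5^0 = Σ x[n]
= (-1) + (1) + (1) + (-3) + (-1)

X[0] = -3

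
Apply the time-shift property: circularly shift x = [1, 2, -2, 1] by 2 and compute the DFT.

Time shift by 2: X_shifted[k] = ω_4^(2k) · X[k]
Shifted x = [-2, 1, 1, 2]

DFT(x[n-2]) = [2, -3+1i, -4, -3-1i]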